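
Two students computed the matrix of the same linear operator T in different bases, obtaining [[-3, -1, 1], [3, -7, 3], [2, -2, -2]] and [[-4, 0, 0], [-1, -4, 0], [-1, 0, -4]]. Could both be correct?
Yes.

Two matrices over a field are similar if and only if they have the same invariant factors.

Both A and B have characteristic polynomial (x + 4)^3 and minimal polynomial (x + 4)^2. Computing further, both have invariant factors x + 4, (x + 4)^2. Hence A and B are similar.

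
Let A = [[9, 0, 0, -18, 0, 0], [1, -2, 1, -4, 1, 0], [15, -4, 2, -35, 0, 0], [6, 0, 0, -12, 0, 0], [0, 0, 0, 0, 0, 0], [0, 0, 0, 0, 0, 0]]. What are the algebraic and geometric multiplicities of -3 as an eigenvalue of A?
algebraic multiplicity 1, geometric multiplicity 1

The characteristic polynomial is x^5(x + 3), so the factor x + 3 appears with exponent 1: the algebraic multiplicity is 1.

rank(A + 3I) = 5, so the eigenspace has dimension 6 - 5 = 1: the geometric multiplicity is 1.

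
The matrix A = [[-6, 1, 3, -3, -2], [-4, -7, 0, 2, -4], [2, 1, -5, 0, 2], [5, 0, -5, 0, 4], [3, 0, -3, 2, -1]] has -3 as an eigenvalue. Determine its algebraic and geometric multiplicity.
algebraic multiplicity 3, geometric multiplicity 1

The characteristic polynomial is (x + 3)^3(x + 5)^2, so the factor x + 3 appears with exponent 3: the algebraic multiplicity is 3.

rank(A + 3I) = 4, so the eigenspace has dimension 5 - 4 = 1: the geometric multiplicity is 1.

Since 1 < 3, A is not diagonalizable.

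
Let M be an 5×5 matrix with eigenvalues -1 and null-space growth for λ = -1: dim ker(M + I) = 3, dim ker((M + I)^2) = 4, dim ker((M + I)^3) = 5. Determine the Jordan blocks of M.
λ = -1: successive nullity increments [3, 1, 1] count blocks of size ≥ k; block sizes are [3, 1, 1].

Jordan blocks: (-1, 3), (-1, 1), (-1, 1)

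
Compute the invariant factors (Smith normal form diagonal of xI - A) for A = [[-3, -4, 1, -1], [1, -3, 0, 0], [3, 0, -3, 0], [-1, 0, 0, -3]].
The Jordan structure of A has elementary divisors (x + 3)^3, (x + 3). Arranging the block sizes at each eigenvalue in decreasing order and taking row products gives the invariant factors.

Invariant factors (smallest first, each dividing the next): x + 3, (x + 3)^3.

Check: the last factor (x + 3)^3 is the minimal polynomial, and the product (x + 3)^4 is the characteristic polynomial.

x + 3, (x + 3)^3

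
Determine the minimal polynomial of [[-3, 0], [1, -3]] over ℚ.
m_A(x) = (x + 3)^2

The characteristic polynomial factors as (x + 3)^2. The minimal polynomial is ∏(x - λ)^{k_λ} where k_λ is the size of the largest Jordan block at λ.

For λ = -3: rank(A + 3I) = 1, and the largest Jordan block has size 2 (the smallest k with rank((A + 3I)^k) = rank((A + 3I)^(k+1))).

So m_A(x) = (x + 3)^2.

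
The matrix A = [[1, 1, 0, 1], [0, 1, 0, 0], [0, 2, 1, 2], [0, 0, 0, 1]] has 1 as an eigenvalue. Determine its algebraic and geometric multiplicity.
algebraic multiplicity 4, geometric multiplicity 3

The characteristic polynomial is (x - 1)^4, so the factor x - 1 appears with exponent 4: the algebraic multiplicity is 4.

rank(A - I) = 1, so the eigenspace has dimension 4 - 1 = 3: the geometric multiplicity is 3.

Since 3 < 4, A is not diagonalizable.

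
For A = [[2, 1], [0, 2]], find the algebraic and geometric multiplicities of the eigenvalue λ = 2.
algebraic multiplicity 2, geometric multiplicity 1

The characteristic polynomial is (x - 2)^2, so the factor x - 2 appears with exponent 2: the algebraic multiplicity is 2.

rank(A - 2I) = 1, so the eigenspace has dimension 2 - 1 = 1: the geometric multiplicity is 1.

Since 1 < 2, A is not diagonalizable.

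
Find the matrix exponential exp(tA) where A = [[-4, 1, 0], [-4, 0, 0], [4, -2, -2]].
A has Jordan form J = [[-2, 1, 0], [0, -2, 0], [0, 0, -2]] with A = PJP^{-1}, so e^{tA} = P e^{tJ} P^{-1}.

For a Jordan block J_k(λ), e^{tJ_k(λ)} = e^{λt} · (I + tN + t^2 N^2/2! + ... + t^{k-1} N^{k-1}/(k-1)!) where N is the nilpotent superdiagonal part.

Assembling the blocks and conjugating back gives the entries of e^{tA} as shown above.

e^{tA} = [[(1 - 2*t)*e^{-2*t}, t*e^{-2*t}, 0], [-4*t*e^{-2*t}, (2*t + 1)*e^{-2*t}, 0], [4*t*e^{-2*t}, -2*t*e^{-2*t}, e^{-2*t}]]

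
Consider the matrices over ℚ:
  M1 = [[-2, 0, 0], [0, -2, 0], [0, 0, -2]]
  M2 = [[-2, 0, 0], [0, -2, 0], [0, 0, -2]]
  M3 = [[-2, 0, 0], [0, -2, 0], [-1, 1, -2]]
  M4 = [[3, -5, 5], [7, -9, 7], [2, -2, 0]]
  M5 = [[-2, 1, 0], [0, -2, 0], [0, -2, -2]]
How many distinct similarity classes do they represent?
Characteristic polynomials: χ_{M1} = (x + 2)^3, χ_{M2} = (x + 2)^3, χ_{M3} = (x + 2)^3, χ_{M4} = (x + 2)^3, χ_{M5} = (x + 2)^3.

{M1, M2}: invariant factors x + 2, x + 2, x + 2.

{M3, M4, M5}: invariant factors x + 2, (x + 2)^2.

Matrices are similar if and only if their invariant-factor lists agree; the partition into similarity classes is {M1, M2}, {M3, M4, M5}.

2 classes: {M1, M2}, {M3, M4, M5}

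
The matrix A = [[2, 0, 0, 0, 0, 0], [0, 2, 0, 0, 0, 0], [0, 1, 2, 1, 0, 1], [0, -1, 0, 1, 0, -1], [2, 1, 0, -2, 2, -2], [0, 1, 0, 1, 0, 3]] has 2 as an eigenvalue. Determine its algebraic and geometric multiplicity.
The characteristic polynomial is (x - 2)^6, so the factor x - 2 appears with exponent 6: the algebraic multiplicity is 6.

rank(A - 2I) = 2, so the eigenspace has dimension 6 - 2 = 4: the geometric multiplicity is 4.

Since 4 < 6, A is not diagonalizable.

algebraic multiplicity 6, geometric multiplicity 4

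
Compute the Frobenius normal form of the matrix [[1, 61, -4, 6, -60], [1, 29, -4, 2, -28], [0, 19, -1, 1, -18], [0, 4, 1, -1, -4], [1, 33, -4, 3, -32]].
The invariant factors of A (the non-unit diagonal entries of the Smith normal form of xI - A over ℚ[x]) are (x + 4)(x^2 + 2)^2, each dividing the next. The characteristic polynomial is their product, (x + 4)(x^2 + 2)^2.

The rational canonical form is the block-diagonal matrix of companion matrices C(f_i):
R = [[0, 0, 0, 0, -16], [1, 0, 0, 0, -4], [0, 1, 0, 0, -16], [0, 0, 1, 0, -4], [0, 0, 0, 1, -4]].

Note the characteristic polynomial does not split into linear factors over ℚ, so A has no Jordan form over ℚ; the rational canonical form exists over any field.

R = [[0, 0, 0, 0, -16], [1, 0, 0, 0, -4], [0, 1, 0, 0, -16], [0, 0, 1, 0, -4], [0, 0, 0, 1, -4]]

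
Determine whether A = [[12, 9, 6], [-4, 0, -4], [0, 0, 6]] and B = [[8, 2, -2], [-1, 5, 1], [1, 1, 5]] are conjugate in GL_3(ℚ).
Two matrices over a field are similar if and only if they have the same invariant factors.

Both A and B have characteristic polynomial (x - 6)^3 and minimal polynomial (x - 6)^2. Computing further, both have invariant factors x - 6, (x - 6)^2. Hence A and B are similar.

Yes.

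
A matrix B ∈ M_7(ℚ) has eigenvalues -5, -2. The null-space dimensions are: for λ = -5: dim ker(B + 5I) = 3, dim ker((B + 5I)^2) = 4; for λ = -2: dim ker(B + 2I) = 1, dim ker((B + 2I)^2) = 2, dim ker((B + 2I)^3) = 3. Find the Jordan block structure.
λ = -5: successive nullity increments [3, 1] count blocks of size ≥ k; block sizes are [2, 1, 1].
λ = -2: successive nullity increments [1, 1, 1] count blocks of size ≥ k; block sizes are [3].

Jordan blocks: (-5, 2), (-5, 1), (-5, 1), (-2, 3)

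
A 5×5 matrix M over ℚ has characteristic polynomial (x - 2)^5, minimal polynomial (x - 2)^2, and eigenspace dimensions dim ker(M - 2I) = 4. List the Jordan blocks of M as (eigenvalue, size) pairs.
Jordan blocks: (2, 2), (2, 1), (2, 1), (2, 1)

λ = 2: algebraic multiplicity 5 (exponent in χ_M), largest block size 2 (exponent in m_M), 4 blocks (geometric multiplicity). These force block sizes [2, 1, 1, 1].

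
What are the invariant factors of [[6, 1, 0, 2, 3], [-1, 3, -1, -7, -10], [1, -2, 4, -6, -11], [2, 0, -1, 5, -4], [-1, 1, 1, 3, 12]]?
The Jordan structure of A has elementary divisors (x - 6)^3, (x - 6)^2. Arranging the block sizes at each eigenvalue in decreasing order and taking row products gives the invariant factors.

Invariant factors (smallest first, each dividing the next): (x - 6)^2, (x - 6)^3.

Check: the last factor (x - 6)^3 is the minimal polynomial, and the product (x - 6)^5 is the characteristic polynomial.

(x - 6)^2, (x - 6)^3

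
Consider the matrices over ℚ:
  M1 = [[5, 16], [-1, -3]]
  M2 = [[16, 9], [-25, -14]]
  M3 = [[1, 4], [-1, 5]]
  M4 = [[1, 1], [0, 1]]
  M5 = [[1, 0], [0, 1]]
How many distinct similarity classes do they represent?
3 classes: {M1, M2, M4}, {M3}, {M5}

Characteristic polynomials: χ_{M1} = (x - 1)^2, χ_{M2} = (x - 1)^2, χ_{M3} = (x - 3)^2, χ_{M4} = (x - 1)^2, χ_{M5} = (x - 1)^2.

{M1, M2, M4}: invariant factors (x - 1)^2.

{M3}: invariant factors (x - 3)^2.

{M5}: invariant factors x - 1, x - 1.

Matrices are similar if and only if their invariant-factor lists agree; the partition into similarity classes is {M1, M2, M4}, {M3}, {M5}.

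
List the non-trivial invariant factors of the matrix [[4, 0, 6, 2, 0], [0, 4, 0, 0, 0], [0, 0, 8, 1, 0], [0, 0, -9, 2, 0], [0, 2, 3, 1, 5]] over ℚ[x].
The Jordan structure of A has elementary divisors (x - 4), (x - 4), (x - 5)^2, (x - 5). Arranging the block sizes at each eigenvalue in decreasing order and taking row products gives the invariant factors.

Invariant factors (smallest first, each dividing the next): (x - 5)(x - 4), (x - 5)^2(x - 4).

Check: the last factor (x - 5)^2(x - 4) is the minimal polynomial, and the product (x - 5)^3(x - 4)^2 is the characteristic polynomial.

(x - 5)(x - 4), (x - 5)^2(x - 4)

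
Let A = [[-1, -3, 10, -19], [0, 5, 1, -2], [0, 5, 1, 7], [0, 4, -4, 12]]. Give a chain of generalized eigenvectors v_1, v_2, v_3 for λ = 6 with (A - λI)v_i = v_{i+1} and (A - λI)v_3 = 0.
We seek v_1 ∈ ker((A - 6I)^3) \ ker((A - 6I)^2), then set v_{i+1} = (A - 6I) v_i.

One such chain is v_1 = [[0, 0, 2, 1]]^T, v_2 = [[1, 0, -3, -2]]^T, v_3 = [[1, 1, 1, 0]]^T. Check: (A - 6I) v_3 = [[0, 0, 0, 0]]^T = 0.

v_1 = [[0, 0, 2, 1]]^T, v_2 = [[1, 0, -3, -2]]^T, v_3 = [[1, 1, 1, 0]]^T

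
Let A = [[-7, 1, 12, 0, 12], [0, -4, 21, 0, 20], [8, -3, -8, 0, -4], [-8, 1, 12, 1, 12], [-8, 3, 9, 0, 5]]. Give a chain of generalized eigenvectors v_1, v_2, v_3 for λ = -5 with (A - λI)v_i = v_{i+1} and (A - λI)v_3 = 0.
v_1 = [[1, 2, -1, 1, 1]]^T, v_2 = [[0, 1, 1, 0, -1]]^T, v_3 = [[1, 2, -2, 1, 2]]^T

We seek v_1 ∈ ker((A + 5I)^3) \ ker((A + 5I)^2), then set v_{i+1} = (A + 5I) v_i.

One such chain is v_1 = [[1, 2, -1, 1, 1]]^T, v_2 = [[0, 1, 1, 0, -1]]^T, v_3 = [[1, 2, -2, 1, 2]]^T. Check: (A + 5I) v_3 = [[0, 0, 0, 0, 0]]^T = 0.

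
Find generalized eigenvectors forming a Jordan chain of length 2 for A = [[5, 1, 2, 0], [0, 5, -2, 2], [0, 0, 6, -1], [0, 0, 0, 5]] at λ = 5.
We seek v_1 ∈ ker((A - 5I)^2) \ ker(A - 5I), then set v_{i+1} = (A - 5I) v_i.

One such chain is v_1 = [[-2, -5, 3, 3]]^T, v_2 = [[1, 0, 0, 0]]^T. Check: (A - 5I) v_2 = [[0, 0, 0, 0]]^T = 0.

v_1 = [[-2, -5, 3, 3]]^T, v_2 = [[1, 0, 0, 0]]^T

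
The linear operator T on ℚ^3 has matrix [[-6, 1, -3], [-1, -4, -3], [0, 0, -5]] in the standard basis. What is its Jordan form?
J = [[-5, 1, 0], [0, -5, 0], [0, 0, -5]]

The characteristic polynomial is det(xI - A) = (x + 5)^3, so the eigenvalues are -5 (algebraic multiplicity 3).

For λ = -5: rank(A + 5I) = 1, rank((A + 5I)^2) = 0. The eigenspace has dimension 3 - 1 = 2, so there are 2 Jordan blocks; the rank sequence gives block sizes [2, 1].

Assembling the blocks gives the Jordan form J above.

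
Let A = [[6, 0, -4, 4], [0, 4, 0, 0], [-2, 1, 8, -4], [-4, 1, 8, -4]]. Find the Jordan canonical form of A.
J = [[2, 0, 0, 0], [0, 4, 1, 0], [0, 0, 4, 0], [0, 0, 0, 4]]

The characteristic polynomial is det(xI - A) = (x - 4)^3(x - 2), so the eigenvalues are 2 (algebraic multiplicity 1), 4 (algebraic multiplicity 3).

For λ = 2: algebraic multiplicity 1 gives one 1×1 block.

For λ = 4: rank(A - 4I) = 2, rank((A - 4I)^2) = 1. The eigenspace has dimension 4 - 2 = 2, so there are 2 Jordan blocks; the rank sequence gives block sizes [2, 1].

Assembling the blocks gives the Jordan form J above.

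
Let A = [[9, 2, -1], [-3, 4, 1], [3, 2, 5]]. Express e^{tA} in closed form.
A has Jordan form J = [[6, 1, 0], [0, 6, 0], [0, 0, 6]] with A = PJP^{-1}, so e^{tA} = P e^{tJ} P^{-1}.

For a Jordan block J_k(λ), e^{tJ_k(λ)} = e^{λt} · (I + tN + t^2 N^2/2! + ... + t^{k-1} N^{k-1}/(k-1)!) where N is the nilpotent superdiagonal part.

Assembling the blocks and conjugating back gives the entries of e^{tA} as shown above.

e^{tA} = [[(3*t + 1)*e^{6*t}, 2*t*e^{6*t}, -t*e^{6*t}], [-3*t*e^{6*t}, (1 - 2*t)*e^{6*t}, t*e^{6*t}], [3*t*e^{6*t}, 2*t*e^{6*t}, (1 - t)*e^{6*t}]]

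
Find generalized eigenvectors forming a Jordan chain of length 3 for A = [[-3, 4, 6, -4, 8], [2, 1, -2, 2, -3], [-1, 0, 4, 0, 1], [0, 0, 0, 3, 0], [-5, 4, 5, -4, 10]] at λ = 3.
v_1 = [[1, -1, 1, 0, 1]]^T, v_2 = [[4, -1, 1, 0, 3]]^T, v_3 = [[2, -1, 0, 0, 2]]^T

We seek v_1 ∈ ker((A - 3I)^3) \ ker((A - 3I)^2), then set v_{i+1} = (A - 3I) v_i.

One such chain is v_1 = [[1, -1, 1, 0, 1]]^T, v_2 = [[4, -1, 1, 0, 3]]^T, v_3 = [[2, -1, 0, 0, 2]]^T. Check: (A - 3I) v_3 = [[0, 0, 0, 0, 0]]^T = 0.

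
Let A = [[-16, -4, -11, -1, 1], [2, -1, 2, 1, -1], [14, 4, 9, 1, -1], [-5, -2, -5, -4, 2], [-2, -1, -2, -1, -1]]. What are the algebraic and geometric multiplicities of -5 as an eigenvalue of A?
algebraic multiplicity 1, geometric multiplicity 1

The characteristic polynomial is (x + 2)^4(x + 5), so the factor x + 5 appears with exponent 1: the algebraic multiplicity is 1.

rank(A + 5I) = 4, so the eigenspace has dimension 5 - 4 = 1: the geometric multiplicity is 1.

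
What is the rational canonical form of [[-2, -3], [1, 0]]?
R = [[0, -3], [1, -2]]

The invariant factors of A (the non-unit diagonal entries of the Smith normal form of xI - A over ℚ[x]) are x^2 + 2x + 3, each dividing the next. The characteristic polynomial is their product, x^2 + 2x + 3.

The rational canonical form is the block-diagonal matrix of companion matrices C(f_i):
R = [[0, -3], [1, -2]].

Note the characteristic polynomial does not split into linear factors over ℚ, so A has no Jordan form over ℚ; the rational canonical form exists over any field.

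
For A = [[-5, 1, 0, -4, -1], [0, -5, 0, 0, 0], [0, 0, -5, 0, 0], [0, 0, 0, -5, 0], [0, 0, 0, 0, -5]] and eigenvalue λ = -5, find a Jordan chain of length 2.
v_1 = [[1, 1, 0, 0, 0]]^T, v_2 = [[1, 0, 0, 0, 0]]^T

We seek v_1 ∈ ker((A + 5I)^2) \ ker(A + 5I), then set v_{i+1} = (A + 5I) v_i.

One such chain is v_1 = [[1, 1, 0, 0, 0]]^T, v_2 = [[1, 0, 0, 0, 0]]^T. Check: (A + 5I) v_2 = [[0, 0, 0, 0, 0]]^T = 0.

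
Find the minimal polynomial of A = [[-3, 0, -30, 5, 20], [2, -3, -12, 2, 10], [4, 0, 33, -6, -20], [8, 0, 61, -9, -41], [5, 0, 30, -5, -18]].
m_A(x) = (x - 2)^3(x + 3)

The characteristic polynomial factors as (x - 2)^3(x + 3)^2. The minimal polynomial is ∏(x - λ)^{k_λ} where k_λ is the size of the largest Jordan block at λ.

For λ = -3: rank(A + 3I) = 3, and the largest Jordan block has size 1 (the smallest k with rank((A + 3I)^k) = rank((A + 3I)^(k+1))).
For λ = 2: rank(A - 2I) = 4, and the largest Jordan block has size 3 (the smallest k with rank((A - 2I)^k) = rank((A - 2I)^(k+1))).

So m_A(x) = (x - 2)^3(x + 3).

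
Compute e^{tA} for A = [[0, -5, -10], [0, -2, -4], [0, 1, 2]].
e^{tA} = [[1, -5*t, -10*t], [0, 1 - 2*t, -4*t], [0, t, 2*t + 1]]

A has Jordan form J = [[0, 1, 0], [0, 0, 0], [0, 0, 0]] with A = PJP^{-1}, so e^{tA} = P e^{tJ} P^{-1}.

For a Jordan block J_k(λ), e^{tJ_k(λ)} = e^{λt} · (I + tN + t^2 N^2/2! + ... + t^{k-1} N^{k-1}/(k-1)!) where N is the nilpotent superdiagonal part.

Assembling the blocks and conjugating back gives the entries of e^{tA} as shown above.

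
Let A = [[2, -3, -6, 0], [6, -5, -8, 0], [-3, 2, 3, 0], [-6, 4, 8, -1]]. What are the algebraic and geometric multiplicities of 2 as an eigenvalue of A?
The characteristic polynomial is (x - 2)(x + 1)^3, so the factor x - 2 appears with exponent 1: the algebraic multiplicity is 1.

rank(A - 2I) = 3, so the eigenspace has dimension 4 - 3 = 1: the geometric multiplicity is 1.

algebraic multiplicity 1, geometric multiplicity 1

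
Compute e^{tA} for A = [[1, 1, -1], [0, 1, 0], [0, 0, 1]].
A has Jordan form J = [[1, 1, 0], [0, 1, 0], [0, 0, 1]] with A = PJP^{-1}, so e^{tA} = P e^{tJ} P^{-1}.

For a Jordan block J_k(λ), e^{tJ_k(λ)} = e^{λt} · (I + tN + t^2 N^2/2! + ... + t^{k-1} N^{k-1}/(k-1)!) where N is the nilpotent superdiagonal part.

Assembling the blocks and conjugating back gives the entries of e^{tA} as shown above.

e^{tA} = [[e^{t}, t*e^{t}, -t*e^{t}], [0, e^{t}, 0], [0, 0, e^{t}]]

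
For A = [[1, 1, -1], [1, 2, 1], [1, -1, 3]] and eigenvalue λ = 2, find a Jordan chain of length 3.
v_1 = [[1, 0, 0]]^T, v_2 = [[-1, 1, 1]]^T, v_3 = [[1, 0, -1]]^T

We seek v_1 ∈ ker((A - 2I)^3) \ ker((A - 2I)^2), then set v_{i+1} = (A - 2I) v_i.

One such chain is v_1 = [[1, 0, 0]]^T, v_2 = [[-1, 1, 1]]^T, v_3 = [[1, 0, -1]]^T. Check: (A - 2I) v_3 = [[0, 0, 0]]^T = 0.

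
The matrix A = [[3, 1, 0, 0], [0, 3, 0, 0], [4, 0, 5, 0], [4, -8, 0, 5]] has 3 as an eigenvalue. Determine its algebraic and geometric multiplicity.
algebraic multiplicity 2, geometric multiplicity 1

The characteristic polynomial is (x - 5)^2(x - 3)^2, so the factor x - 3 appears with exponent 2: the algebraic multiplicity is 2.

rank(A - 3I) = 3, so the eigenspace has dimension 4 - 3 = 1: the geometric multiplicity is 1.

Since 1 < 2, A is not diagonalizable.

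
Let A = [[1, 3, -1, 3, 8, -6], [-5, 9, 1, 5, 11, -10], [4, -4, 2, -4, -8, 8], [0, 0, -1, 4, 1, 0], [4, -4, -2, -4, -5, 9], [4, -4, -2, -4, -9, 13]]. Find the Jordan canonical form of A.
The characteristic polynomial is det(xI - A) = (x - 4)^6, so the eigenvalues are 4 (algebraic multiplicity 6).

For λ = 4: rank(A - 4I) = 4, rank((A - 4I)^2) = 2, rank((A - 4I)^3) = 0. The eigenspace has dimension 6 - 4 = 2, so there are 2 Jordan blocks; the rank sequence gives block sizes [3, 3].

Assembling the blocks gives the Jordan form J above.

J = [[4, 1, 0, 0, 0, 0], [0, 4, 1, 0, 0, 0], [0, 0, 4, 0, 0, 0], [0, 0, 0, 4, 1, 0], [0, 0, 0, 0, 4, 1], [0, 0, 0, 0, 0, 4]]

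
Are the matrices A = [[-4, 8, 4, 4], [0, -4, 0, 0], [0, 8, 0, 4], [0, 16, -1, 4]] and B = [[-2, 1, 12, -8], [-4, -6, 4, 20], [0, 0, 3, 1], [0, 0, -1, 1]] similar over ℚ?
No.

Both have characteristic polynomial (x - 2)^2(x + 4)^2, but the minimal polynomial of A is (x - 2)^2(x + 4) while the minimal polynomial of B is (x - 2)^2(x + 4)^2. The minimal polynomial is a similarity invariant, so A and B are not similar.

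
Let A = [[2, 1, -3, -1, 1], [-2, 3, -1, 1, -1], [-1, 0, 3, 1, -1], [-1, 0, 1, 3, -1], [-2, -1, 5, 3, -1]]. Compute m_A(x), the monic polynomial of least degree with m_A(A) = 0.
m_A(x) = (x - 2)^2

The characteristic polynomial factors as (x - 2)^5. The minimal polynomial is ∏(x - λ)^{k_λ} where k_λ is the size of the largest Jordan block at λ.

For λ = 2: rank(A - 2I) = 2, and the largest Jordan block has size 2 (the smallest k with rank((A - 2I)^k) = rank((A - 2I)^(k+1))).

So m_A(x) = (x - 2)^2.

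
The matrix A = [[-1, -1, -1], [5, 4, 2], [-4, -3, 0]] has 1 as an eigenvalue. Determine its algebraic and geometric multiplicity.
algebraic multiplicity 3, geometric multiplicity 1

The characteristic polynomial is (x - 1)^3, so the factor x - 1 appears with exponent 3: the algebraic multiplicity is 3.

rank(A - I) = 2, so the eigenspace has dimension 3 - 2 = 1: the geometric multiplicity is 1.

Since 1 < 3, A is not diagonalizable.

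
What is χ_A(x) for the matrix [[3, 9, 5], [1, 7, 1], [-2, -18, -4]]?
xI - A = [[x - 3, -9, -5], [-1, x - 7, -1], [2, 18, x + 4]].

Expanding det(xI - A) along the first row:
det(xI - A) = + (x - 3)·det([[x - 7, -1], [18, x + 4]]) - (-9)·det([[-1, -1], [2, x + 4]]) + (-5)·det([[-1, x - 7], [2, 18]]).

Evaluating gives χ_A(x) = x^3 - 6x^2 + 32 = (x - 4)^2(x + 2).

χ_A(x) = (x - 4)^2(x + 2)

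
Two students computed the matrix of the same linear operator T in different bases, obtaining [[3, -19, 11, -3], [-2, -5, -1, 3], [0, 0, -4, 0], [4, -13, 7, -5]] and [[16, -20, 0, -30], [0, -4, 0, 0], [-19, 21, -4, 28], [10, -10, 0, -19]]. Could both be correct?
Two matrices over a field are similar if and only if they have the same invariant factors.

Both A and B have characteristic polynomial (x - 1)(x + 4)^3 and minimal polynomial (x - 1)(x + 4)^2. Computing further, both have invariant factors x + 4, (x - 1)(x + 4)^2. Hence A and B are similar.

Yes.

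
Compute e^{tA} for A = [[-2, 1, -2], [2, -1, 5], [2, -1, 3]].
A has Jordan form J = [[0, 1, 0], [0, 0, 1], [0, 0, 0]] with A = PJP^{-1}, so e^{tA} = P e^{tJ} P^{-1}.

For a Jordan block J_k(λ), e^{tJ_k(λ)} = e^{λt} · (I + tN + t^2 N^2/2! + ... + t^{k-1} N^{k-1}/(k-1)!) where N is the nilpotent superdiagonal part.

Assembling the blocks and conjugating back gives the entries of e^{tA} as shown above.

e^{tA} = [[t^2 - 2*t + 1, t*(2 - t)/2, t*(3*t - 4)/2], [2*t*(t + 1), -t^2 - t + 1, t*(3*t + 5)], [2*t, -t, 3*t + 1]]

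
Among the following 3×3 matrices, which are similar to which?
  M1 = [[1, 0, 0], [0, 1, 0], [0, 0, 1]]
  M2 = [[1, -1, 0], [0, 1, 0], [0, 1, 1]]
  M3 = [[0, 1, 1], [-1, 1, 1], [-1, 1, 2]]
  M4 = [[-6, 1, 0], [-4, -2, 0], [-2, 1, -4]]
Characteristic polynomials: χ_{M1} = (x - 1)^3, χ_{M2} = (x - 1)^3, χ_{M3} = (x - 1)^3, χ_{M4} = (x + 4)^3.

{M1}: invariant factors x - 1, x - 1, x - 1.

{M2}: invariant factors x - 1, (x - 1)^2.

{M3}: invariant factors (x - 1)^3.

{M4}: invariant factors x + 4, (x + 4)^2.

Matrices are similar if and only if their invariant-factor lists agree; the partition into similarity classes is {M1}, {M2}, {M3}, {M4}.

4 classes: {M1}, {M2}, {M3}, {M4}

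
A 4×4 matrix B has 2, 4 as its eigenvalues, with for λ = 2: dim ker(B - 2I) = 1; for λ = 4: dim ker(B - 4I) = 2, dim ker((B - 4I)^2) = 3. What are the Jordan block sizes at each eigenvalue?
Jordan blocks: (2, 1), (4, 2), (4, 1)

λ = 2: successive nullity increments [1] count blocks of size ≥ k; block sizes are [1].
λ = 4: successive nullity increments [2, 1] count blocks of size ≥ k; block sizes are [2, 1].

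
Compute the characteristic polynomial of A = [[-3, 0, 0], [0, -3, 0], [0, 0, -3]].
χ_A(x) = (x + 3)^3

xI - A = [[x + 3, 0, 0], [0, x + 3, 0], [0, 0, x + 3]].

Expanding det(xI - A) along the first row:
det(xI - A) = + (x + 3)·det([[x + 3, 0], [0, x + 3]]) - (0)·det([[0, 0], [0, x + 3]]) + (0)·det([[0, x + 3], [0, 0]]).

Evaluating gives χ_A(x) = x^3 + 9x^2 + 27x + 27 = (x + 3)^3.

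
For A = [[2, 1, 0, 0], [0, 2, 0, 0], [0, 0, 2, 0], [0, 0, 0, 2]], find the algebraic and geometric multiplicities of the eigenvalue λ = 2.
The characteristic polynomial is (x - 2)^4, so the factor x - 2 appears with exponent 4: the algebraic multiplicity is 4.

rank(A - 2I) = 1, so the eigenspace has dimension 4 - 1 = 3: the geometric multiplicity is 3.

Since 3 < 4, A is not diagonalizable.

algebraic multiplicity 4, geometric multiplicity 3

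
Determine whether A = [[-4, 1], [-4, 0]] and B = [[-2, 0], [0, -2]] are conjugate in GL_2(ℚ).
Both have characteristic polynomial (x + 2)^2, but the minimal polynomial of A is (x + 2)^2 while the minimal polynomial of B is x + 2. The minimal polynomial is a similarity invariant, so A and B are not similar.

No.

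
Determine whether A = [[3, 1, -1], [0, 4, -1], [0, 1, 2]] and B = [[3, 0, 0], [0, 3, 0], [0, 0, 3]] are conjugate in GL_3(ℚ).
No.

Both have characteristic polynomial (x - 3)^3, but the minimal polynomial of A is (x - 3)^2 while the minimal polynomial of B is x - 3. The minimal polynomial is a similarity invariant, so A and B are not similar.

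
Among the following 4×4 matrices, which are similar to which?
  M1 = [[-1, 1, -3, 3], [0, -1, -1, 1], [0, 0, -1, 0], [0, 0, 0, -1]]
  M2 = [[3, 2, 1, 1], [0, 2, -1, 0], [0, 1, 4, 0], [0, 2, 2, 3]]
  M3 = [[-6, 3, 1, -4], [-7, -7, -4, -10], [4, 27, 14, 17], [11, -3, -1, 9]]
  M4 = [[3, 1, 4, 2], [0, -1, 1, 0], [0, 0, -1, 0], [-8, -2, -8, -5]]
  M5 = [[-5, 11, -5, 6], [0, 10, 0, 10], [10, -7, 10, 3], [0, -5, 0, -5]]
4 classes: {M1, M4}, {M2}, {M3}, {M5}

Characteristic polynomials: χ_{M1} = (x + 1)^4, χ_{M2} = (x - 3)^4, χ_{M3} = x^2(x - 5)^2, χ_{M4} = (x + 1)^4, χ_{M5} = x^2(x - 5)^2.

{M1, M4}: invariant factors x + 1, (x + 1)^3.

{M2}: invariant factors x - 3, (x - 3)^3.

{M3}: invariant factors x^2(x - 5)^2.

{M5}: invariant factors x, x(x - 5)^2.

Matrices are similar if and only if their invariant-factor lists agree; the partition into similarity classes is {M1, M4}, {M2}, {M3}, {M5}.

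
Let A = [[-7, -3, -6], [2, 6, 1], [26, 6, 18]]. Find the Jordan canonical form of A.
J = [[5, 0, 0], [0, 6, 1], [0, 0, 6]]

The characteristic polynomial is det(xI - A) = (x - 6)^2(x - 5), so the eigenvalues are 5 (algebraic multiplicity 1), 6 (algebraic multiplicity 2).

For λ = 5: algebraic multiplicity 1 gives one 1×1 block.

For λ = 6: rank(A - 6I) = 2, rank((A - 6I)^2) = 1. The eigenspace has dimension 3 - 2 = 1, so there is 1 Jordan block; the rank sequence gives block sizes [2].

Assembling the blocks gives the Jordan form J above.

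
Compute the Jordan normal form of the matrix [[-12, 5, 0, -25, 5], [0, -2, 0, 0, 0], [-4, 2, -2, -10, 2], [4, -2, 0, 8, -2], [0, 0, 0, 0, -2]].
J = [[-2, 1, 0, 0, 0], [0, -2, 0, 0, 0], [0, 0, -2, 0, 0], [0, 0, 0, -2, 0], [0, 0, 0, 0, -2]]

The characteristic polynomial is det(xI - A) = (x + 2)^5, so the eigenvalues are -2 (algebraic multiplicity 5).

For λ = -2: rank(A + 2I) = 1, rank((A + 2I)^2) = 0. The eigenspace has dimension 5 - 1 = 4, so there are 4 Jordan blocks; the rank sequence gives block sizes [2, 1, 1, 1].

Assembling the blocks gives the Jordan form J above.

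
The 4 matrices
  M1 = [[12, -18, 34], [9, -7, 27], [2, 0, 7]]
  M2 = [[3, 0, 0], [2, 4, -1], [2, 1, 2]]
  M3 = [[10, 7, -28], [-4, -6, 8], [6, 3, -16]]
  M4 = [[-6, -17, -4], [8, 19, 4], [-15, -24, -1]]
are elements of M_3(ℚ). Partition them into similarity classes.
Characteristic polynomials: χ_{M1} = (x - 5)^2(x - 2), χ_{M2} = (x - 3)^3, χ_{M3} = (x + 4)^3, χ_{M4} = (x - 5)^2(x - 2).

{M1, M4}: invariant factors (x - 5)^2(x - 2).

{M2}: invariant factors x - 3, (x - 3)^2.

{M3}: invariant factors x + 4, (x + 4)^2.

Matrices are similar if and only if their invariant-factor lists agree; the partition into similarity classes is {M1, M4}, {M2}, {M3}.

3 classes: {M1, M4}, {M2}, {M3}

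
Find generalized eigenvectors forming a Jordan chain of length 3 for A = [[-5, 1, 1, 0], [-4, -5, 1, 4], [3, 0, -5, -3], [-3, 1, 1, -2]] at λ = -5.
v_1 = [[0, -1, 1, 0]]^T, v_2 = [[0, 1, 0, 0]]^T, v_3 = [[1, 0, 0, 1]]^T

We seek v_1 ∈ ker((A + 5I)^3) \ ker((A + 5I)^2), then set v_{i+1} = (A + 5I) v_i.

One such chain is v_1 = [[0, -1, 1, 0]]^T, v_2 = [[0, 1, 0, 0]]^T, v_3 = [[1, 0, 0, 1]]^T. Check: (A + 5I) v_3 = [[0, 0, 0, 0]]^T = 0.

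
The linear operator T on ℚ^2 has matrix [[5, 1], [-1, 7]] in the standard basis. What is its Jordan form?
J = [[6, 1], [0, 6]]

The characteristic polynomial is det(xI - A) = (x - 6)^2, so the eigenvalues are 6 (algebraic multiplicity 2).

For λ = 6: rank(A - 6I) = 1, rank((A - 6I)^2) = 0. The eigenspace has dimension 2 - 1 = 1, so there is 1 Jordan block; the rank sequence gives block sizes [2].

Assembling the blocks gives the Jordan form J above.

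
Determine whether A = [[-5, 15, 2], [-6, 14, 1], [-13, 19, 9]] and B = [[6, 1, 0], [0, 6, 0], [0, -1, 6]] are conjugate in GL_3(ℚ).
Both have characteristic polynomial (x - 6)^3, but the minimal polynomial of A is (x - 6)^3 while the minimal polynomial of B is (x - 6)^2. The minimal polynomial is a similarity invariant, so A and B are not similar.

No.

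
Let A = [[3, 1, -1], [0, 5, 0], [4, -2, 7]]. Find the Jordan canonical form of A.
The characteristic polynomial is det(xI - A) = (x - 5)^3, so the eigenvalues are 5 (algebraic multiplicity 3).

For λ = 5: rank(A - 5I) = 1, rank((A - 5I)^2) = 0. The eigenspace has dimension 3 - 1 = 2, so there are 2 Jordan blocks; the rank sequence gives block sizes [2, 1].

Assembling the blocks gives the Jordan form J above.

J = [[5, 1, 0], [0, 5, 0], [0, 0, 5]]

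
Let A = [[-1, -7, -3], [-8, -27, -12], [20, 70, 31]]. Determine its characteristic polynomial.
xI - A = [[x + 1, 7, 3], [8, x + 27, 12], [-20, -70, x - 31]].

Expanding det(xI - A) along the first row:
det(xI - A) = + (x + 1)·det([[x + 27, 12], [-70, x - 31]]) - (7)·det([[8, 12], [-20, x - 31]]) + (3)·det([[8, x + 27], [-20, -70]]).

Evaluating gives χ_A(x) = x^3 - 3x^2 + 3x - 1 = (x - 1)^3.

χ_A(x) = (x - 1)^3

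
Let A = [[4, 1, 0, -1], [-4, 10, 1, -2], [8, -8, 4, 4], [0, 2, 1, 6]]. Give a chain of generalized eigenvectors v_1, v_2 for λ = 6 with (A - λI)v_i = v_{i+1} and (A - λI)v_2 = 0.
We seek v_1 ∈ ker((A - 6I)^2) \ ker(A - 6I), then set v_{i+1} = (A - 6I) v_i.

One such chain is v_1 = [[0, 1, -2, 0]]^T, v_2 = [[1, 2, -4, 0]]^T. Check: (A - 6I) v_2 = [[0, 0, 0, 0]]^T = 0.

v_1 = [[0, 1, -2, 0]]^T, v_2 = [[1, 2, -4, 0]]^T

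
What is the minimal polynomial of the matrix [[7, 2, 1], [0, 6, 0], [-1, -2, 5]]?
m_A(x) = (x - 6)^2

The characteristic polynomial factors as (x - 6)^3. The minimal polynomial is ∏(x - λ)^{k_λ} where k_λ is the size of the largest Jordan block at λ.

For λ = 6: rank(A - 6I) = 1, and the largest Jordan block has size 2 (the smallest k with rank((A - 6I)^k) = rank((A - 6I)^(k+1))).

So m_A(x) = (x - 6)^2.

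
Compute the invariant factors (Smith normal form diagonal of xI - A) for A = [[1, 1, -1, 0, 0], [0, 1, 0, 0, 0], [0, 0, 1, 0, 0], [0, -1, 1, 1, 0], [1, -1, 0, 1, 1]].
x - 1, (x - 1)^2, (x - 1)^2

The Jordan structure of A has elementary divisors (x - 1)^2, (x - 1)^2, (x - 1). Arranging the block sizes at each eigenvalue in decreasing order and taking row products gives the invariant factors.

Invariant factors (smallest first, each dividing the next): x - 1, (x - 1)^2, (x - 1)^2.

Check: the last factor (x - 1)^2 is the minimal polynomial, and the product (x - 1)^5 is the characteristic polynomial.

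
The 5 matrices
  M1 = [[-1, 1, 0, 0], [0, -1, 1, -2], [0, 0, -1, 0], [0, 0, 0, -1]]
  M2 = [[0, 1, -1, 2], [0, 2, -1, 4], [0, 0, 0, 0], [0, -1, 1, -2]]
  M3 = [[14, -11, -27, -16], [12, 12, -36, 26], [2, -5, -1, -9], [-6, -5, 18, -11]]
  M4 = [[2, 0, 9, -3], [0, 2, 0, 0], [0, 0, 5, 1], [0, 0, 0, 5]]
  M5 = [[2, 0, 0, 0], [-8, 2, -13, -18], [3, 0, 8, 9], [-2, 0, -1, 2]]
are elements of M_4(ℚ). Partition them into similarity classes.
Characteristic polynomials: χ_{M1} = (x + 1)^4, χ_{M2} = x^4, χ_{M3} = (x - 5)^2(x - 2)^2, χ_{M4} = (x - 5)^2(x - 2)^2, χ_{M5} = (x - 5)^2(x - 2)^2.

{M1}: invariant factors x + 1, (x + 1)^3.

{M2}: invariant factors x, x^3.

{M3}: invariant factors (x - 5)^2(x - 2)^2.

{M4, M5}: invariant factors x - 2, (x - 5)^2(x - 2).

Matrices are similar if and only if their invariant-factor lists agree; the partition into similarity classes is {M1}, {M2}, {M3}, {M4, M5}.

4 classes: {M1}, {M2}, {M3}, {M4, M5}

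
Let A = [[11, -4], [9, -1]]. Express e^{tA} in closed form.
A has Jordan form J = [[5, 1], [0, 5]] with A = PJP^{-1}, so e^{tA} = P e^{tJ} P^{-1}.

For a Jordan block J_k(λ), e^{tJ_k(λ)} = e^{λt} · (I + tN + t^2 N^2/2! + ... + t^{k-1} N^{k-1}/(k-1)!) where N is the nilpotent superdiagonal part.

Assembling the blocks and conjugating back gives the entries of e^{tA} as shown above.

e^{tA} = [[(6*t + 1)*e^{5*t}, -4*t*e^{5*t}], [9*t*e^{5*t}, (1 - 6*t)*e^{5*t}]]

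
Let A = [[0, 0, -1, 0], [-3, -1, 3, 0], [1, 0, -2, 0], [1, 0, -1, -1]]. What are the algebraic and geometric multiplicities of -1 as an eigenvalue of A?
algebraic multiplicity 4, geometric multiplicity 3

The characteristic polynomial is (x + 1)^4, so the factor x + 1 appears with exponent 4: the algebraic multiplicity is 4.

rank(A + I) = 1, so the eigenspace has dimension 4 - 1 = 3: the geometric multiplicity is 3.

Since 3 < 4, A is not diagonalizable.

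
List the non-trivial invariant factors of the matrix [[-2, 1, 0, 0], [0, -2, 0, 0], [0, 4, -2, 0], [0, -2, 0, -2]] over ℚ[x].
x + 2, x + 2, (x + 2)^2

The Jordan structure of A has elementary divisors (x + 2)^2, (x + 2), (x + 2). Arranging the block sizes at each eigenvalue in decreasing order and taking row products gives the invariant factors.

Invariant factors (smallest first, each dividing the next): x + 2, x + 2, (x + 2)^2.

Check: the last factor (x + 2)^2 is the minimal polynomial, and the product (x + 2)^4 is the characteristic polynomial.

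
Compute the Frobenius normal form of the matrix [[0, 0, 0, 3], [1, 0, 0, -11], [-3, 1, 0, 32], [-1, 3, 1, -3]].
The invariant factors of A (the non-unit diagonal entries of the Smith normal form of xI - A over ℚ[x]) are (x + 3)(x^3 + 4x - 1), each dividing the next. The characteristic polynomial is their product, (x + 3)(x^3 + 4x - 1).

The rational canonical form is the block-diagonal matrix of companion matrices C(f_i):
R = [[0, 0, 0, 3], [1, 0, 0, -11], [0, 1, 0, -4], [0, 0, 1, -3]].

Note the characteristic polynomial does not split into linear factors over ℚ, so A has no Jordan form over ℚ; the rational canonical form exists over any field.

R = [[0, 0, 0, 3], [1, 0, 0, -11], [0, 1, 0, -4], [0, 0, 1, -3]]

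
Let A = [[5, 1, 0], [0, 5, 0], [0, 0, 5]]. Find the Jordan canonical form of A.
J = [[5, 1, 0], [0, 5, 0], [0, 0, 5]]

The characteristic polynomial is det(xI - A) = (x - 5)^3, so the eigenvalues are 5 (algebraic multiplicity 3).

For λ = 5: rank(A - 5I) = 1, rank((A - 5I)^2) = 0. The eigenspace has dimension 3 - 1 = 2, so there are 2 Jordan blocks; the rank sequence gives block sizes [2, 1].

Assembling the blocks gives the Jordan form J above.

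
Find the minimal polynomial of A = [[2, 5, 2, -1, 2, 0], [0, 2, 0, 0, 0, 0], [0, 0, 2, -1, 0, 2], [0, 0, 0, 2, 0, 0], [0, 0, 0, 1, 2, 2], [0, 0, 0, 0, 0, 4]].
m_A(x) = (x - 4)(x - 2)^2

The characteristic polynomial factors as (x - 4)(x - 2)^5. The minimal polynomial is ∏(x - λ)^{k_λ} where k_λ is the size of the largest Jordan block at λ.

For λ = 2: rank(A - 2I) = 3, and the largest Jordan block has size 2 (the smallest k with rank((A - 2I)^k) = rank((A - 2I)^(k+1))).
For λ = 4: rank(A - 4I) = 5, and the largest Jordan block has size 1 (the smallest k with rank((A - 4I)^k) = rank((A - 4I)^(k+1))).

So m_A(x) = (x - 4)(x - 2)^2.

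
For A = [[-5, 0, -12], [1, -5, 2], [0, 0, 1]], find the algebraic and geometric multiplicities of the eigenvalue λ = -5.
The characteristic polynomial is (x - 1)(x + 5)^2, so the factor x + 5 appears with exponent 2: the algebraic multiplicity is 2.

rank(A + 5I) = 2, so the eigenspace has dimension 3 - 2 = 1: the geometric multiplicity is 1.

Since 1 < 2, A is not diagonalizable.

algebraic multiplicity 2, geometric multiplicity 1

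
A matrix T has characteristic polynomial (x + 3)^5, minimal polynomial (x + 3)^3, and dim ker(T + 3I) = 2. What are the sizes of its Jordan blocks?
λ = -3: algebraic multiplicity 5 (exponent in χ_T), largest block size 3 (exponent in m_T), 2 blocks (geometric multiplicity). These force block sizes [3, 2].

Jordan blocks: (-3, 3), (-3, 2)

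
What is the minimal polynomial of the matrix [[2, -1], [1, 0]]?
m_A(x) = (x - 1)^2

The characteristic polynomial factors as (x - 1)^2. The minimal polynomial is ∏(x - λ)^{k_λ} where k_λ is the size of the largest Jordan block at λ.

For λ = 1: rank(A - I) = 1, and the largest Jordan block has size 2 (the smallest k with rank((A - I)^k) = rank((A - I)^(k+1))).

So m_A(x) = (x - 1)^2.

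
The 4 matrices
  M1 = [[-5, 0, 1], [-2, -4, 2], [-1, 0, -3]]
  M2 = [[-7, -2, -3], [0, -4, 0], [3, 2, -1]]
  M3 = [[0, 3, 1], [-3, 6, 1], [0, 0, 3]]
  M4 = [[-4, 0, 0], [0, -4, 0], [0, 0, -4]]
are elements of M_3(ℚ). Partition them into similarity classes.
Characteristic polynomials: χ_{M1} = (x + 4)^3, χ_{M2} = (x + 4)^3, χ_{M3} = (x - 3)^3, χ_{M4} = (x + 4)^3.

{M1, M2}: invariant factors x + 4, (x + 4)^2.

{M3}: invariant factors x - 3, (x - 3)^2.

{M4}: invariant factors x + 4, x + 4, x + 4.

Matrices are similar if and only if their invariant-factor lists agree; the partition into similarity classes is {M1, M2}, {M3}, {M4}.

3 classes: {M1, M2}, {M3}, {M4}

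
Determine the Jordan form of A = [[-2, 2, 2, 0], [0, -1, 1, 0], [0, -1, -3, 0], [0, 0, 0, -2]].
J = [[-2, 1, 0, 0], [0, -2, 0, 0], [0, 0, -2, 0], [0, 0, 0, -2]]

The characteristic polynomial is det(xI - A) = (x + 2)^4, so the eigenvalues are -2 (algebraic multiplicity 4).

For λ = -2: rank(A + 2I) = 1, rank((A + 2I)^2) = 0. The eigenspace has dimension 4 - 1 = 3, so there are 3 Jordan blocks; the rank sequence gives block sizes [2, 1, 1].

Assembling the blocks gives the Jordan form J above.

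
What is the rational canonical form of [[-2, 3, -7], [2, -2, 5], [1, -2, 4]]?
R = [[0, 0, 1], [1, 0, 1], [0, 1, 0]]

The invariant factors of A (the non-unit diagonal entries of the Smith normal form of xI - A over ℚ[x]) are x^3 - x - 1, each dividing the next. The characteristic polynomial is their product, x^3 - x - 1.

The rational canonical form is the block-diagonal matrix of companion matrices C(f_i):
R = [[0, 0, 1], [1, 0, 1], [0, 1, 0]].

Note the characteristic polynomial does not split into linear factors over ℚ, so A has no Jordan form over ℚ; the rational canonical form exists over any field.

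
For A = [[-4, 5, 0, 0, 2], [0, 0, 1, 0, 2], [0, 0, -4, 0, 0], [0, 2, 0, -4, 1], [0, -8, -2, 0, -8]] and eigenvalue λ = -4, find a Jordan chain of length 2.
v_1 = [[0, -2, -2, 0, 5]]^T, v_2 = [[0, 0, 0, 1, 0]]^T

We seek v_1 ∈ ker((A + 4I)^2) \ ker(A + 4I), then set v_{i+1} = (A + 4I) v_i.

One such chain is v_1 = [[0, -2, -2, 0, 5]]^T, v_2 = [[0, 0, 0, 1, 0]]^T. Check: (A + 4I) v_2 = [[0, 0, 0, 0, 0]]^T = 0.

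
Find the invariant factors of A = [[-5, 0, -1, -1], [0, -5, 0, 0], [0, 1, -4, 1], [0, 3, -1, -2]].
(x + 3)^2(x + 5)^2

The Jordan structure of A has elementary divisors (x + 5)^2, (x + 3)^2. Arranging the block sizes at each eigenvalue in decreasing order and taking row products gives the invariant factors.

Invariant factors (smallest first, each dividing the next): (x + 3)^2(x + 5)^2.

Check: the last factor (x + 3)^2(x + 5)^2 is the minimal polynomial, and the product (x + 3)^2(x + 5)^2 is the characteristic polynomial.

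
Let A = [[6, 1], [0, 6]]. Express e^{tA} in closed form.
e^{tA} = [[e^{6*t}, t*e^{6*t}], [0, e^{6*t}]]

A has Jordan form J = [[6, 1], [0, 6]] with A = PJP^{-1}, so e^{tA} = P e^{tJ} P^{-1}.

For a Jordan block J_k(λ), e^{tJ_k(λ)} = e^{λt} · (I + tN + t^2 N^2/2! + ... + t^{k-1} N^{k-1}/(k-1)!) where N is the nilpotent superdiagonal part.

Assembling the blocks and conjugating back gives the entries of e^{tA} as shown above.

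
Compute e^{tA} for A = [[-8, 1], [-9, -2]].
A has Jordan form J = [[-5, 1], [0, -5]] with A = PJP^{-1}, so e^{tA} = P e^{tJ} P^{-1}.

For a Jordan block J_k(λ), e^{tJ_k(λ)} = e^{λt} · (I + tN + t^2 N^2/2! + ... + t^{k-1} N^{k-1}/(k-1)!) where N is the nilpotent superdiagonal part.

Assembling the blocks and conjugating back gives the entries of e^{tA} as shown above.

e^{tA} = [[(1 - 3*t)*e^{-5*t}, t*e^{-5*t}], [-9*t*e^{-5*t}, (3*t + 1)*e^{-5*t}]]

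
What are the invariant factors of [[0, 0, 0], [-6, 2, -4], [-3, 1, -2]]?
The Jordan structure of A has elementary divisors x^2, x. Arranging the block sizes at each eigenvalue in decreasing order and taking row products gives the invariant factors.

Invariant factors (smallest first, each dividing the next): x, x^2.

Check: the last factor x^2 is the minimal polynomial, and the product x^3 is the characteristic polynomial.

x, x^2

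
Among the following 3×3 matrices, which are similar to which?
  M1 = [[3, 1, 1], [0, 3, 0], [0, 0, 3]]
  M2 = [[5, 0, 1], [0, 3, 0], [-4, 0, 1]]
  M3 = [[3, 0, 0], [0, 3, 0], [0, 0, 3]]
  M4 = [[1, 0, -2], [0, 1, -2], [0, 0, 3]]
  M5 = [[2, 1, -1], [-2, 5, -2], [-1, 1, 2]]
3 classes: {M1, M2, M5}, {M3}, {M4}

Characteristic polynomials: χ_{M1} = (x - 3)^3, χ_{M2} = (x - 3)^3, χ_{M3} = (x - 3)^3, χ_{M4} = (x - 3)(x - 1)^2, χ_{M5} = (x - 3)^3.

{M1, M2, M5}: invariant factors x - 3, (x - 3)^2.

{M3}: invariant factors x - 3, x - 3, x - 3.

{M4}: invariant factors x - 1, (x - 3)(x - 1).

Matrices are similar if and only if their invariant-factor lists agree; the partition into similarity classes is {M1, M2, M5}, {M3}, {M4}.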